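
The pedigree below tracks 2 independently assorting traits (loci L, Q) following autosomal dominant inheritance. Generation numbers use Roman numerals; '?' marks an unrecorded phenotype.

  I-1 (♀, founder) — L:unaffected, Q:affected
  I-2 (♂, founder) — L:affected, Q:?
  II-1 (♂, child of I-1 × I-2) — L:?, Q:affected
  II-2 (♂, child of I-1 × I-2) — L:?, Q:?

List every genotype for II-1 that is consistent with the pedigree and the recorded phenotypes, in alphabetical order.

II-1 ∈ {Ll QQ, Ll Qq, ll QQ, ll Qq}

L/I-1 un ·: ll
L/I-2 aff ·: Ll|LL
L/II-1 ? I-1×I-2: ll|Ll
L/II-2 ? I-1×I-2: ll|Ll
⇒ L over [I-1,I-2,II-1,II-2]: 5 consistent
Q/I-1 aff ·: Qq|QQ
Q/I-2 ? ·: qq|Qq|QQ
Q/II-1 aff I-1×I-2: Qq|QQ
Q/II-2 ? I-1×I-2: qq|Qq|QQ
⇒ Q over [I-1,I-2,II-1,II-2]: 18 consistent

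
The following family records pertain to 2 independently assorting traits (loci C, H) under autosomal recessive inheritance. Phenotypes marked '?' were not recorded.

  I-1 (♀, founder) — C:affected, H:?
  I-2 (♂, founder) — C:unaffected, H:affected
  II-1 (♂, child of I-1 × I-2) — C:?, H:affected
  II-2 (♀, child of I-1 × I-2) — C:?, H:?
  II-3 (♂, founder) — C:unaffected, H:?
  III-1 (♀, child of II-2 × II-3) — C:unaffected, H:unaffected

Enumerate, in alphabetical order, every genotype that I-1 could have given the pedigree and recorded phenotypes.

I-1 ∈ {cc Hh, cc hh}

C/I-1 aff ·: cc
C/I-2 un ·: CC|Cc
C/II-1 ? I-1×I-2: Cc|cc
C/II-2 ? I-1×I-2: Cc|cc
C/II-3 un ·: CC|Cc
C/III-1 un II-2×II-3: CC|Cc
⇒ C over [I-1,I-2,II-1,II-2,II-3,III-1]: 16 consistent
H/I-1 ? ·: Hh|hh
H/I-2 aff ·: hh
H/II-1 aff I-1×I-2: hh
H/II-2 ? I-1×I-2: Hh|hh
H/II-3 ? ·: HH|Hh|hh
H/III-1 un II-2×II-3: HH|Hh
⇒ H over [I-1,I-2,II-1,II-2,II-3,III-1]: 9 consistent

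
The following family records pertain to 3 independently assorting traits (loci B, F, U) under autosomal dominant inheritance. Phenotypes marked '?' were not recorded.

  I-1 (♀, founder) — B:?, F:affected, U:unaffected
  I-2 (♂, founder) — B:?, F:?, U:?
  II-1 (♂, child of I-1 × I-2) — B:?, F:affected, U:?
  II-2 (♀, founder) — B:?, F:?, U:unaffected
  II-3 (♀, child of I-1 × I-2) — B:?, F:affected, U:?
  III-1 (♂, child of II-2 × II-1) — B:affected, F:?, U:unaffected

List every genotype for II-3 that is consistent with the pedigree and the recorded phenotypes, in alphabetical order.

B/I-1 ? ·: bb|Bb|BB
B/I-2 ? ·: bb|Bb|BB
B/II-1 ? I-1×I-2: bb|Bb|BB
B/II-2 ? ·: bb|Bb|BB
B/II-3 ? I-1×I-2: bb|Bb|BB
B/III-1 aff II-2×II-1: Bb|BB
⇒ B over [I-1,I-2,II-1,II-2,II-3,III-1]: 113 consistent
F/I-1 aff ·: Ff|FF
F/I-2 ? ·: ff|Ff|FF
F/II-1 aff I-1×I-2: Ff|FF
F/II-2 ? ·: ff|Ff|FF
F/II-3 aff I-1×I-2: Ff|FF
F/III-1 ? II-2×II-1: ff|Ff|FF
⇒ F over [I-1,I-2,II-1,II-2,II-3,III-1]: 84 consistent
U/I-1 un ·: uu
U/I-2 ? ·: uu|Uu|UU
U/II-1 ? I-1×I-2: uu|Uu
U/II-2 un ·: uu
U/II-3 ? I-1×I-2: uu|Uu
U/III-1 un II-2×II-1: uu
⇒ U over [I-1,I-2,II-1,II-2,II-3,III-1]: 6 consistent

II-3 ∈ {BB FF Uu, BB FF uu, BB Ff Uu, BB Ff uu, Bb FF Uu, Bb FF uu, Bb Ff Uu, Bb Ff uu, bb FF Uu, bb FF uu, bb Ff Uu, bb Ff uu}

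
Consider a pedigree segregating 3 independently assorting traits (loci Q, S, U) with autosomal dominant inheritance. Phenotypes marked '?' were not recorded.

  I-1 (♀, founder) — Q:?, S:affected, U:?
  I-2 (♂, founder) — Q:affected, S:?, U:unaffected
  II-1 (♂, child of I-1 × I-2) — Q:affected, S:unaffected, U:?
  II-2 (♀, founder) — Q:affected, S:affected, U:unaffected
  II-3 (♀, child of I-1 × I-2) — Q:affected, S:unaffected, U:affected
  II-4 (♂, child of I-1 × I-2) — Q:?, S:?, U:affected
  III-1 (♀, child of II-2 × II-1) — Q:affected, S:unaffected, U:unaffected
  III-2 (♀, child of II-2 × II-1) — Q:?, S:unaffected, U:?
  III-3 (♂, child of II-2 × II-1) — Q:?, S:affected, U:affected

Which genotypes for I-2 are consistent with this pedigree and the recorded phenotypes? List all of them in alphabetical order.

I-2 ∈ {QQ Ss uu, QQ ss uu, Qq Ss uu, Qq ss uu}

Q/I-1 ? ·: qq|Qq|QQ
Q/I-2 aff ·: Qq|QQ
Q/II-1 aff I-1×I-2: Qq|QQ
Q/II-2 aff ·: Qq|QQ
Q/II-3 aff I-1×I-2: Qq|QQ
Q/II-4 ? I-1×I-2: qq|Qq|QQ
Q/III-1 aff II-2×II-1: Qq|QQ
Q/III-2 ? II-2×II-1: qq|Qq|QQ
Q/III-3 ? II-2×II-1: qq|Qq|QQ
⇒ Q over [I-1,I-2,II-1,II-2,II-3,II-4,III-1,III-2,III-3]: 577 consistent
S/I-1 aff ·: Ss
S/I-2 ? ·: ss|Ss
S/II-1 un I-1×I-2: ss
S/II-2 aff ·: Ss
S/II-3 un I-1×I-2: ss
S/II-4 ? I-1×I-2: ss|Ss|SS
S/III-1 un II-2×II-1: ss
S/III-2 un II-2×II-1: ss
S/III-3 aff II-2×II-1: Ss
⇒ S over [I-1,I-2,II-1,II-2,II-3,II-4,III-1,III-2,III-3]: 5 consistent
U/I-1 ? ·: Uu|UU
U/I-2 un ·: uu
U/II-1 ? I-1×I-2: Uu
U/II-2 un ·: uu
U/II-3 aff I-1×I-2: Uu
U/II-4 aff I-1×I-2: Uu
U/III-1 un II-2×II-1: uu
U/III-2 ? II-2×II-1: uu|Uu
U/III-3 aff II-2×II-1: Uu
⇒ U over [I-1,I-2,II-1,II-2,II-3,II-4,III-1,III-2,III-3]: 4 consistent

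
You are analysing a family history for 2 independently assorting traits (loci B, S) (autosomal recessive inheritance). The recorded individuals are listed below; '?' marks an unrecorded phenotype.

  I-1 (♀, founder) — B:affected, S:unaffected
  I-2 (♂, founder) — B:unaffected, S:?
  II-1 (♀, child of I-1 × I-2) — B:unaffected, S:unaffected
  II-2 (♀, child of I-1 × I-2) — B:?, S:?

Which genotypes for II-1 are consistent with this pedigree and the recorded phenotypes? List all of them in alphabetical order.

II-1 ∈ {Bb SS, Bb Ss}

B/I-1 aff ·: bb
B/I-2 un ·: BB|Bb
B/II-1 un I-1×I-2: Bb
B/II-2 ? I-1×I-2: Bb|bb
⇒ B over [I-1,I-2,II-1,II-2]: 3 consistent
S/I-1 un ·: SS|Ss
S/I-2 ? ·: SS|Ss|ss
S/II-1 un I-1×I-2: SS|Ss
S/II-2 ? I-1×I-2: SS|Ss|ss
⇒ S over [I-1,I-2,II-1,II-2]: 18 consistent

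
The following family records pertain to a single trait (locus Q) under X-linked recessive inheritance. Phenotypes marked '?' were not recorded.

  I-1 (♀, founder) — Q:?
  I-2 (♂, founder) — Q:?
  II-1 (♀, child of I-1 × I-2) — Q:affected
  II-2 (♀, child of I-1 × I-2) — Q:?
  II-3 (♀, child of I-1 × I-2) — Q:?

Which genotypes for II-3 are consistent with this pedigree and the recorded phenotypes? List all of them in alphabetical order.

Q/I-1 ? ·: X^QX^q|X^qX^q
Q/I-2 ? ·: X^qY
Q/II-1 aff I-1×I-2: X^qX^q
Q/II-2 ? I-1×I-2: X^QX^q|X^qX^q
Q/II-3 ? I-1×I-2: X^QX^q|X^qX^q
⇒ Q over [I-1,I-2,II-1,II-2,II-3]: 5 consistent

II-3 ∈ {X^QX^q, X^qX^q}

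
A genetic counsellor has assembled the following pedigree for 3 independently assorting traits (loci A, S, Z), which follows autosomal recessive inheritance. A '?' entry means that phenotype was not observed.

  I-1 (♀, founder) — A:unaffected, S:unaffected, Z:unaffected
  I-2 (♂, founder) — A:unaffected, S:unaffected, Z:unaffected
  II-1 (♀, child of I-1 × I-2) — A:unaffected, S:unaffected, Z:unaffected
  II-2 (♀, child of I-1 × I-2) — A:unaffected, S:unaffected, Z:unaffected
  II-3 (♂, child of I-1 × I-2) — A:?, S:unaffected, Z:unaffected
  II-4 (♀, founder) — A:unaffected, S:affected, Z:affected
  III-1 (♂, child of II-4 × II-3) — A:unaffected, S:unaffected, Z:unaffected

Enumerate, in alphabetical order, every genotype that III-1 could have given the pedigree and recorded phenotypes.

A/I-1 un ·: AA|Aa
A/I-2 un ·: AA|Aa
A/II-1 un I-1×I-2: AA|Aa
A/II-2 un I-1×I-2: AA|Aa
A/II-3 ? I-1×I-2: AA|Aa|aa
A/II-4 un ·: AA|Aa
A/III-1 un II-4×II-3: AA|Aa
⇒ A over [I-1,I-2,II-1,II-2,II-3,II-4,III-1]: 95 consistent
S/I-1 un ·: SS|Ss
S/I-2 un ·: SS|Ss
S/II-1 un I-1×I-2: SS|Ss
S/II-2 un I-1×I-2: SS|Ss
S/II-3 un I-1×I-2: SS|Ss
S/II-4 aff ·: ss
S/III-1 un II-4×II-3: Ss
⇒ S over [I-1,I-2,II-1,II-2,II-3,II-4,III-1]: 25 consistent
Z/I-1 un ·: ZZ|Zz
Z/I-2 un ·: ZZ|Zz
Z/II-1 un I-1×I-2: ZZ|Zz
Z/II-2 un I-1×I-2: ZZ|Zz
Z/II-3 un I-1×I-2: ZZ|Zz
Z/II-4 aff ·: zz
Z/III-1 un II-4×II-3: Zz
⇒ Z over [I-1,I-2,II-1,II-2,II-3,II-4,III-1]: 25 consistent

III-1 ∈ {AA Ss Zz, Aa Ss Zz}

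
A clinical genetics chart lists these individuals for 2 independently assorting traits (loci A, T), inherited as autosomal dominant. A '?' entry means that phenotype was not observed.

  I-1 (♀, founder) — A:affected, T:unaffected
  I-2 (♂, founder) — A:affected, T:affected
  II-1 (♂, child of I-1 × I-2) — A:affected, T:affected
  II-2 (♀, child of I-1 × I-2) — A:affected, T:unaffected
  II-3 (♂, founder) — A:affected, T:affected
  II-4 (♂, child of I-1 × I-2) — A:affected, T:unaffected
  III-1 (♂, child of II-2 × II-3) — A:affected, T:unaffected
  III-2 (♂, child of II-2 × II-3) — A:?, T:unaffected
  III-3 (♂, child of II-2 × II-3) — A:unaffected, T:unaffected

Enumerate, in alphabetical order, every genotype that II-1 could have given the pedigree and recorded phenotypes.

II-1 ∈ {AA Tt, Aa Tt}

A/I-1 aff ·: Aa|AA
A/I-2 aff ·: Aa|AA
A/II-1 aff I-1×I-2: Aa|AA
A/II-2 aff I-1×I-2: Aa
A/II-3 aff ·: Aa
A/II-4 aff I-1×I-2: Aa|AA
A/III-1 aff II-2×II-3: Aa|AA
A/III-2 ? II-2×II-3: aa|Aa|AA
A/III-3 un II-2×II-3: aa
⇒ A over [I-1,I-2,II-1,II-2,II-3,II-4,III-1,III-2,III-3]: 72 consistent
T/I-1 un ·: tt
T/I-2 aff ·: Tt
T/II-1 aff I-1×I-2: Tt
T/II-2 un I-1×I-2: tt
T/II-3 aff ·: Tt
T/II-4 un I-1×I-2: tt
T/III-1 un II-2×II-3: tt
T/III-2 un II-2×II-3: tt
T/III-3 un II-2×II-3: tt
⇒ T over [I-1,I-2,II-1,II-2,II-3,II-4,III-1,III-2,III-3]: 1 consistent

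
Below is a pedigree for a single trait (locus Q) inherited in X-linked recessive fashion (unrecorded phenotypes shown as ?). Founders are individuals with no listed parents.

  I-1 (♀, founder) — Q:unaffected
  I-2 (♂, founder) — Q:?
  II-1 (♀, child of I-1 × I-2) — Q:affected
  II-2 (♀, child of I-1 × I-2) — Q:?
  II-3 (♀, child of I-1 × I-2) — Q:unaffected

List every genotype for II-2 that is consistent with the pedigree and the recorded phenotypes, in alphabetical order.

II-2 ∈ {X^QX^q, X^qX^q}

Q/I-1 un ·: X^QX^q
Q/I-2 ? ·: X^qY
Q/II-1 aff I-1×I-2: X^qX^q
Q/II-2 ? I-1×I-2: X^QX^q|X^qX^q
Q/II-3 un I-1×I-2: X^QX^q
⇒ Q over [I-1,I-2,II-1,II-2,II-3]: 2 consistent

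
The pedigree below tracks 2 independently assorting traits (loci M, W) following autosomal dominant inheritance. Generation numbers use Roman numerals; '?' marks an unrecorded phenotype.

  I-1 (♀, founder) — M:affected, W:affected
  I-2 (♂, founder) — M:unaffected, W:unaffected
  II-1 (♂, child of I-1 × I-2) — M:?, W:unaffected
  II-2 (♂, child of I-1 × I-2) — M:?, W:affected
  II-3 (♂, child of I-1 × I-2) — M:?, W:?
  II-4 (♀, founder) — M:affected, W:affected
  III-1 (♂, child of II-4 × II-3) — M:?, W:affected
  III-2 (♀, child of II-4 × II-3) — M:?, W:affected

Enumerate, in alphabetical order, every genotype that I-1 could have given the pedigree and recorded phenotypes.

I-1 ∈ {MM Ww, Mm Ww}

M/I-1 aff ·: Mm|MM
M/I-2 un ·: mm
M/II-1 ? I-1×I-2: mm|Mm
M/II-2 ? I-1×I-2: mm|Mm
M/II-3 ? I-1×I-2: mm|Mm
M/II-4 aff ·: Mm|MM
M/III-1 ? II-4×II-3: mm|Mm|MM
M/III-2 ? II-4×II-3: mm|Mm|MM
⇒ M over [I-1,I-2,II-1,II-2,II-3,II-4,III-1,III-2]: 85 consistent
W/I-1 aff ·: Ww
W/I-2 un ·: ww
W/II-1 un I-1×I-2: ww
W/II-2 aff I-1×I-2: Ww
W/II-3 ? I-1×I-2: ww|Ww
W/II-4 aff ·: Ww|WW
W/III-1 aff II-4×II-3: Ww|WW
W/III-2 aff II-4×II-3: Ww|WW
⇒ W over [I-1,I-2,II-1,II-2,II-3,II-4,III-1,III-2]: 10 consistent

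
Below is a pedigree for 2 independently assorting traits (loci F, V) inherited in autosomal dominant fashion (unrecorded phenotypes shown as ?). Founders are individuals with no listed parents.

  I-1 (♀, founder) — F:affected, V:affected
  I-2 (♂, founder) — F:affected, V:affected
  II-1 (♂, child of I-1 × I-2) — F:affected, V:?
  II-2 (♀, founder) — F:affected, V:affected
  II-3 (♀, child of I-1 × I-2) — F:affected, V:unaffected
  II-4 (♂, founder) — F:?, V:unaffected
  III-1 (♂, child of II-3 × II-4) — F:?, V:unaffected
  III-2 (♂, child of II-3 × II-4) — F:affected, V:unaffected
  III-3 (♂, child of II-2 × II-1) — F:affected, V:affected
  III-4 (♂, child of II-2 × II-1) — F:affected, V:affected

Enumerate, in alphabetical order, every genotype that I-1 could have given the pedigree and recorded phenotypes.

I-1 ∈ {FF Vv, Ff Vv}

F/I-1 aff ·: Ff|FF
F/I-2 aff ·: Ff|FF
F/II-1 aff I-1×I-2: Ff|FF
F/II-2 aff ·: Ff|FF
F/II-3 aff I-1×I-2: Ff|FF
F/II-4 ? ·: ff|Ff|FF
F/III-1 ? II-3×II-4: ff|Ff|FF
F/III-2 aff II-3×II-4: Ff|FF
F/III-3 aff II-2×II-1: Ff|FF
F/III-4 aff II-2×II-1: Ff|FF
⇒ F over [I-1,I-2,II-1,II-2,II-3,II-4,III-1,III-2,III-3,III-4]: 732 consistent
V/I-1 aff ·: Vv
V/I-2 aff ·: Vv
V/II-1 ? I-1×I-2: vv|Vv|VV
V/II-2 aff ·: Vv|VV
V/II-3 un I-1×I-2: vv
V/II-4 un ·: vv
V/III-1 un II-3×II-4: vv
V/III-2 un II-3×II-4: vv
V/III-3 aff II-2×II-1: Vv|VV
V/III-4 aff II-2×II-1: Vv|VV
⇒ V over [I-1,I-2,II-1,II-2,II-3,II-4,III-1,III-2,III-3,III-4]: 15 consistent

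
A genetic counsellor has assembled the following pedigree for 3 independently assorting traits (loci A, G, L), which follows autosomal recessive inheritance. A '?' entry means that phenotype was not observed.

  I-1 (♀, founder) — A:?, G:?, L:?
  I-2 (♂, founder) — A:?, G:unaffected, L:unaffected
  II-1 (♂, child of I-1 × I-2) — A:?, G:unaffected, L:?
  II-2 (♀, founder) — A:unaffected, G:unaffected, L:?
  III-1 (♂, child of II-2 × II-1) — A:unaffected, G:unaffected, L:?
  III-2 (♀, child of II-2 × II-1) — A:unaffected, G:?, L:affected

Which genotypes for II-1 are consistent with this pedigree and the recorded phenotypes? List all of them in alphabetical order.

A/I-1 ? ·: AA|Aa|aa
A/I-2 ? ·: AA|Aa|aa
A/II-1 ? I-1×I-2: AA|Aa|aa
A/II-2 un ·: AA|Aa
A/III-1 un II-2×II-1: AA|Aa
A/III-2 un II-2×II-1: AA|Aa
⇒ A over [I-1,I-2,II-1,II-2,III-1,III-2]: 84 consistent
G/I-1 ? ·: GG|Gg|gg
G/I-2 un ·: GG|Gg
G/II-1 un I-1×I-2: GG|Gg
G/II-2 un ·: GG|Gg
G/III-1 un II-2×II-1: GG|Gg
G/III-2 ? II-2×II-1: GG|Gg|gg
⇒ G over [I-1,I-2,II-1,II-2,III-1,III-2]: 70 consistent
L/I-1 ? ·: LL|Ll|ll
L/I-2 un ·: LL|Ll
L/II-1 ? I-1×I-2: Ll|ll
L/II-2 ? ·: Ll|ll
L/III-1 ? II-2×II-1: LL|Ll|ll
L/III-2 aff II-2×II-1: ll
⇒ L over [I-1,I-2,II-1,II-2,III-1,III-2]: 31 consistent

II-1 ∈ {AA GG Ll, AA GG ll, AA Gg Ll, AA Gg ll, Aa GG Ll, Aa GG ll, Aa Gg Ll, Aa Gg ll, aa GG Ll, aa GG ll, aa Gg Ll, aa Gg ll}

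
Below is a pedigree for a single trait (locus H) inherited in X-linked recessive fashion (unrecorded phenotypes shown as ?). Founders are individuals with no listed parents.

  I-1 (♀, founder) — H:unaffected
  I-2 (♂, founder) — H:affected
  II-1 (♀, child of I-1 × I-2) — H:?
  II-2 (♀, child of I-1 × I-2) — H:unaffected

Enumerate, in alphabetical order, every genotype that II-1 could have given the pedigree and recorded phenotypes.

H/I-1 un ·: X^HX^H|X^HX^h
H/I-2 aff ·: X^hY
H/II-1 ? I-1×I-2: X^HX^h|X^hX^h
H/II-2 un I-1×I-2: X^HX^h
⇒ H over [I-1,I-2,II-1,II-2]: 3 consistent

II-1 ∈ {X^HX^h, X^hX^h}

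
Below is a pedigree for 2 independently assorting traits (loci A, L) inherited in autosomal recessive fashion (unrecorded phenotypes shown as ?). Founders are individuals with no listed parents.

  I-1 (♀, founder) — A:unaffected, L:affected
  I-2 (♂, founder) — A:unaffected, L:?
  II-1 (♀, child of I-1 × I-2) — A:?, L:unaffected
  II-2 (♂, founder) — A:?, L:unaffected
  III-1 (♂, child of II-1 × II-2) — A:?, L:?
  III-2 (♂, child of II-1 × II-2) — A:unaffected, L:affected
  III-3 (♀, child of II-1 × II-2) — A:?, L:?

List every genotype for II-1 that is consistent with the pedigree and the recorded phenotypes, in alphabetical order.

II-1 ∈ {AA Ll, Aa Ll, aa Ll}

A/I-1 un ·: AA|Aa
A/I-2 un ·: AA|Aa
A/II-1 ? I-1×I-2: AA|Aa|aa
A/II-2 ? ·: AA|Aa|aa
A/III-1 ? II-1×II-2: AA|Aa|aa
A/III-2 un II-1×II-2: AA|Aa
A/III-3 ? II-1×II-2: AA|Aa|aa
⇒ A over [I-1,I-2,II-1,II-2,III-1,III-2,III-3]: 135 consistent
L/I-1 aff ·: ll
L/I-2 ? ·: LL|Ll
L/II-1 un I-1×I-2: Ll
L/II-2 un ·: Ll
L/III-1 ? II-1×II-2: LL|Ll|ll
L/III-2 aff II-1×II-2: ll
L/III-3 ? II-1×II-2: LL|Ll|ll
⇒ L over [I-1,I-2,II-1,II-2,III-1,III-2,III-3]: 18 consistent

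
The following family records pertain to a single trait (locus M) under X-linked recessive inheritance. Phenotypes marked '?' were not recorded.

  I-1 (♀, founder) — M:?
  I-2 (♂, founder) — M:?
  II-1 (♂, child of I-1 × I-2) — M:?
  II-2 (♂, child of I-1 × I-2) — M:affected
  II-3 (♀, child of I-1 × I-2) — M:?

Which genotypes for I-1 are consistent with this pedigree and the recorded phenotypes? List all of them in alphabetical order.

I-1 ∈ {X^MX^m, X^mX^m}

M/I-1 ? ·: X^MX^m|X^mX^m
M/I-2 ? ·: X^MY|X^mY
M/II-1 ? I-1×I-2: X^MY|X^mY
M/II-2 aff I-1×I-2: X^mY
M/II-3 ? I-1×I-2: X^MX^M|X^MX^m|X^mX^m
⇒ M over [I-1,I-2,II-1,II-2,II-3]: 10 consistent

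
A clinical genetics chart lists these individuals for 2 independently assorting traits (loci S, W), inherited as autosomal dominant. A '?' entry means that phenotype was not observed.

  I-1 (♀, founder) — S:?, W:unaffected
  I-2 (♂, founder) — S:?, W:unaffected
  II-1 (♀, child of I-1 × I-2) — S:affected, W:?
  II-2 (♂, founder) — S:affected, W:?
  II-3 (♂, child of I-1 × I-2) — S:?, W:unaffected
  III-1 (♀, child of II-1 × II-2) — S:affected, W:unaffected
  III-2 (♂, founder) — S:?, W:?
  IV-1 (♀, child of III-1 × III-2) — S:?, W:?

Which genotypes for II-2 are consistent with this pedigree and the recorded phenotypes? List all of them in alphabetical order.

S/I-1 ? ·: ss|Ss|SS
S/I-2 ? ·: ss|Ss|SS
S/II-1 aff I-1×I-2: Ss|SS
S/II-2 aff ·: Ss|SS
S/II-3 ? I-1×I-2: ss|Ss|SS
S/III-1 aff II-1×II-2: Ss|SS
S/III-2 ? ·: ss|Ss|SS
S/IV-1 ? III-1×III-2: ss|Ss|SS
⇒ S over [I-1,I-2,II-1,II-2,II-3,III-1,III-2,IV-1]: 406 consistent
W/I-1 un ·: ww
W/I-2 un ·: ww
W/II-1 ? I-1×I-2: ww
W/II-2 ? ·: ww|Ww
W/II-3 un I-1×I-2: ww
W/III-1 un II-1×II-2: ww
W/III-2 ? ·: ww|Ww|WW
W/IV-1 ? III-1×III-2: ww|Ww
⇒ W over [I-1,I-2,II-1,II-2,II-3,III-1,III-2,IV-1]: 8 consistent

II-2 ∈ {SS Ww, SS ww, Ss Ww, Ss ww}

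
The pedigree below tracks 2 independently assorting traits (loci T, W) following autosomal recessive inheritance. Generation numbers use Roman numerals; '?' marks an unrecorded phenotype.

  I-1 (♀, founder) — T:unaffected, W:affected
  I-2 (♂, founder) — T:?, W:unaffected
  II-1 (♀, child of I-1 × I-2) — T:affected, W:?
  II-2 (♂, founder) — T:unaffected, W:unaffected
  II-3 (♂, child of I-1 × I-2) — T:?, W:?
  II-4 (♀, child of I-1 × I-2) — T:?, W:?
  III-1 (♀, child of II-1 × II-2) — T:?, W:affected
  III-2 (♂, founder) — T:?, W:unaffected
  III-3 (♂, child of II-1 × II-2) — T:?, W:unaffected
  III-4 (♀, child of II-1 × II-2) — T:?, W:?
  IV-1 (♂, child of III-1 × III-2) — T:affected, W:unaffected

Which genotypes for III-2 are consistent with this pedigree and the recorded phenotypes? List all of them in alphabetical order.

III-2 ∈ {Tt WW, Tt Ww, tt WW, tt Ww}

T/I-1 un ·: Tt
T/I-2 ? ·: Tt|tt
T/II-1 aff I-1×I-2: tt
T/II-2 un ·: TT|Tt
T/II-3 ? I-1×I-2: TT|Tt|tt
T/II-4 ? I-1×I-2: TT|Tt|tt
T/III-1 ? II-1×II-2: Tt|tt
T/III-2 ? ·: Tt|tt
T/III-3 ? II-1×II-2: Tt|tt
T/III-4 ? II-1×II-2: Tt|tt
T/IV-1 aff III-1×III-2: tt
⇒ T over [I-1,I-2,II-1,II-2,II-3,II-4,III-1,III-2,III-3,III-4,IV-1]: 234 consistent
W/I-1 aff ·: ww
W/I-2 un ·: WW|Ww
W/II-1 ? I-1×I-2: Ww|ww
W/II-2 un ·: Ww
W/II-3 ? I-1×I-2: Ww|ww
W/II-4 ? I-1×I-2: Ww|ww
W/III-1 aff II-1×II-2: ww
W/III-2 un ·: WW|Ww
W/III-3 un II-1×II-2: WW|Ww
W/III-4 ? II-1×II-2: WW|Ww|ww
W/IV-1 un III-1×III-2: Ww
⇒ W over [I-1,I-2,II-1,II-2,II-3,II-4,III-1,III-2,III-3,III-4,IV-1]: 76 consistent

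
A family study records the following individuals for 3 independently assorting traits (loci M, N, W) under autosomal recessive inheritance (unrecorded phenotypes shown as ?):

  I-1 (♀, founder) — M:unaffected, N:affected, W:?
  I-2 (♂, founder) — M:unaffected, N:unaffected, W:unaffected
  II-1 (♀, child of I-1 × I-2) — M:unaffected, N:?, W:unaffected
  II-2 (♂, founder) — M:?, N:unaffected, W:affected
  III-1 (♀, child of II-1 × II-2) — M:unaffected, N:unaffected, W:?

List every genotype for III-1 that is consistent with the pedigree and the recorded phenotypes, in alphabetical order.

III-1 ∈ {MM NN Ww, MM NN ww, MM Nn Ww, MM Nn ww, Mm NN Ww, Mm NN ww, Mm Nn Ww, Mm Nn ww}

M/I-1 un ·: MM|Mm
M/I-2 un ·: MM|Mm
M/II-1 un I-1×I-2: MM|Mm
M/II-2 ? ·: MM|Mm|mm
M/III-1 un II-1×II-2: MM|Mm
⇒ M over [I-1,I-2,II-1,II-2,III-1]: 31 consistent
N/I-1 aff ·: nn
N/I-2 un ·: NN|Nn
N/II-1 ? I-1×I-2: Nn|nn
N/II-2 un ·: NN|Nn
N/III-1 un II-1×II-2: NN|Nn
⇒ N over [I-1,I-2,II-1,II-2,III-1]: 10 consistent
W/I-1 ? ·: WW|Ww|ww
W/I-2 un ·: WW|Ww
W/II-1 un I-1×I-2: WW|Ww
W/II-2 aff ·: ww
W/III-1 ? II-1×II-2: Ww|ww
⇒ W over [I-1,I-2,II-1,II-2,III-1]: 14 consistent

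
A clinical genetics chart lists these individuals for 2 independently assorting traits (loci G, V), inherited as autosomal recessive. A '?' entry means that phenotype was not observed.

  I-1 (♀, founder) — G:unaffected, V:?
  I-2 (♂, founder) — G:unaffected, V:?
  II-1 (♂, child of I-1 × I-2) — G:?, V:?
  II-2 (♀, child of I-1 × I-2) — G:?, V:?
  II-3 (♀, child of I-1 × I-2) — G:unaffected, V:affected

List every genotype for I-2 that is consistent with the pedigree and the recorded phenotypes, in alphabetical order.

G/I-1 un ·: GG|Gg
G/I-2 un ·: GG|Gg
G/II-1 ? I-1×I-2: GG|Gg|gg
G/II-2 ? I-1×I-2: GG|Gg|gg
G/II-3 un I-1×I-2: GG|Gg
⇒ G over [I-1,I-2,II-1,II-2,II-3]: 35 consistent
V/I-1 ? ·: Vv|vv
V/I-2 ? ·: Vv|vv
V/II-1 ? I-1×I-2: VV|Vv|vv
V/II-2 ? I-1×I-2: VV|Vv|vv
V/II-3 aff I-1×I-2: vv
⇒ V over [I-1,I-2,II-1,II-2,II-3]: 18 consistent

I-2 ∈ {GG Vv, GG vv, Gg Vv, Gg vv}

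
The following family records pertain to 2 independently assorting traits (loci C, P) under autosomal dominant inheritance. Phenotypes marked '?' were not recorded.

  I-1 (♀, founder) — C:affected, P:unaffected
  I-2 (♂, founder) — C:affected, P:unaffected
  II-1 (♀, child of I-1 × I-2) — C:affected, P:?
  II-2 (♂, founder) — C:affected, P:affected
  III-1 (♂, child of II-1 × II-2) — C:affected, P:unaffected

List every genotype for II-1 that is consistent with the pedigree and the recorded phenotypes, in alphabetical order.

II-1 ∈ {CC pp, Cc pp}

C/I-1 aff ·: Cc|CC
C/I-2 aff ·: Cc|CC
C/II-1 aff I-1×I-2: Cc|CC
C/II-2 aff ·: Cc|CC
C/III-1 aff II-1×II-2: Cc|CC
⇒ C over [I-1,I-2,II-1,II-2,III-1]: 24 consistent
P/I-1 un ·: pp
P/I-2 un ·: pp
P/II-1 ? I-1×I-2: pp
P/II-2 aff ·: Pp
P/III-1 un II-1×II-2: pp
⇒ P over [I-1,I-2,II-1,II-2,III-1]: 1 consistent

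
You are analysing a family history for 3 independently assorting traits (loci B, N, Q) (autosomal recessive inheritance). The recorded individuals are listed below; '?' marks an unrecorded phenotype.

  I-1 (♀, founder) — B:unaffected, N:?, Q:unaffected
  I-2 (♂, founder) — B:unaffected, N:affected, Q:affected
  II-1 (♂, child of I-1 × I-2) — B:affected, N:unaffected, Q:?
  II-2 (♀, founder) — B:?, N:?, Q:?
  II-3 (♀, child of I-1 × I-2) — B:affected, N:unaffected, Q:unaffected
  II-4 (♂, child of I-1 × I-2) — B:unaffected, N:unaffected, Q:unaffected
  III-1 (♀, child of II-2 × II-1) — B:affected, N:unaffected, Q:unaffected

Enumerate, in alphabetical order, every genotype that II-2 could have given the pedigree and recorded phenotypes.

B/I-1 un ·: Bb
B/I-2 un ·: Bb
B/II-1 aff I-1×I-2: bb
B/II-2 ? ·: Bb|bb
B/II-3 aff I-1×I-2: bb
B/II-4 un I-1×I-2: BB|Bb
B/III-1 aff II-2×II-1: bb
⇒ B over [I-1,I-2,II-1,II-2,II-3,II-4,III-1]: 4 consistent
N/I-1 ? ·: NN|Nn
N/I-2 aff ·: nn
N/II-1 un I-1×I-2: Nn
N/II-2 ? ·: NN|Nn|nn
N/II-3 un I-1×I-2: Nn
N/II-4 un I-1×I-2: Nn
N/III-1 un II-2×II-1: NN|Nn
⇒ N over [I-1,I-2,II-1,II-2,II-3,II-4,III-1]: 10 consistent
Q/I-1 un ·: QQ|Qq
Q/I-2 aff ·: qq
Q/II-1 ? I-1×I-2: Qq|qq
Q/II-2 ? ·: QQ|Qq|qq
Q/II-3 un I-1×I-2: Qq
Q/II-4 un I-1×I-2: Qq
Q/III-1 un II-2×II-1: QQ|Qq
⇒ Q over [I-1,I-2,II-1,II-2,II-3,II-4,III-1]: 12 consistent

II-2 ∈ {Bb NN QQ, Bb NN Qq, Bb NN qq, Bb Nn QQ, Bb Nn Qq, Bb Nn qq, Bb nn QQ, Bb nn Qq, Bb nn qq, bb NN QQ, bb NN Qq, bb NN qq, bb Nn QQ, bb Nn Qq, bb Nn qq, bb nn QQ, bb nn Qq, bb nn qq}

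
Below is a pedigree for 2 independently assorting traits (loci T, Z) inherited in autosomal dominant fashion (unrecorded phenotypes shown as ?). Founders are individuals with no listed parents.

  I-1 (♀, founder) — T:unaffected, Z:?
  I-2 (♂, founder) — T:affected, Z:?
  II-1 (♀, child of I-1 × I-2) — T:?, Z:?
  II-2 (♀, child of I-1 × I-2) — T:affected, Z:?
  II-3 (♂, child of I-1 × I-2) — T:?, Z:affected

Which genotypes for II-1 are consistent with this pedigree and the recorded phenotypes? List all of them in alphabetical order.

II-1 ∈ {Tt ZZ, Tt Zz, Tt zz, tt ZZ, tt Zz, tt zz}

T/I-1 un ·: tt
T/I-2 aff ·: Tt|TT
T/II-1 ? I-1×I-2: tt|Tt
T/II-2 aff I-1×I-2: Tt
T/II-3 ? I-1×I-2: tt|Tt
⇒ T over [I-1,I-2,II-1,II-2,II-3]: 5 consistent
Z/I-1 ? ·: zz|Zz|ZZ
Z/I-2 ? ·: zz|Zz|ZZ
Z/II-1 ? I-1×I-2: zz|Zz|ZZ
Z/II-2 ? I-1×I-2: zz|Zz|ZZ
Z/II-3 aff I-1×I-2: Zz|ZZ
⇒ Z over [I-1,I-2,II-1,II-2,II-3]: 45 consistent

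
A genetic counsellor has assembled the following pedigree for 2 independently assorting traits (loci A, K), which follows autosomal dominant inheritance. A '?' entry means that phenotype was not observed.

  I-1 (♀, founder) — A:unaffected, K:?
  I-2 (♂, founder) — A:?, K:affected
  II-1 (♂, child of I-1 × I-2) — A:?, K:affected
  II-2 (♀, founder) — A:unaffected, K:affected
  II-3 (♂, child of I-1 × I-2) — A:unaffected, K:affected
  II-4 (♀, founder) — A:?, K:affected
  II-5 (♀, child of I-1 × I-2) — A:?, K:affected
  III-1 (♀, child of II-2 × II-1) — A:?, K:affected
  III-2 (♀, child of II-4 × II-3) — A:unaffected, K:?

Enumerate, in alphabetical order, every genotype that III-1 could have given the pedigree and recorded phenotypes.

III-1 ∈ {Aa KK, Aa Kk, aa KK, aa Kk}

A/I-1 un ·: aa
A/I-2 ? ·: aa|Aa
A/II-1 ? I-1×I-2: aa|Aa
A/II-2 un ·: aa
A/II-3 un I-1×I-2: aa
A/II-4 ? ·: aa|Aa
A/II-5 ? I-1×I-2: aa|Aa
A/III-1 ? II-2×II-1: aa|Aa
A/III-2 un II-4×II-3: aa
⇒ A over [I-1,I-2,II-1,II-2,II-3,II-4,II-5,III-1,III-2]: 14 consistent
K/I-1 ? ·: kk|Kk|KK
K/I-2 aff ·: Kk|KK
K/II-1 aff I-1×I-2: Kk|KK
K/II-2 aff ·: Kk|KK
K/II-3 aff I-1×I-2: Kk|KK
K/II-4 aff ·: Kk|KK
K/II-5 aff I-1×I-2: Kk|KK
K/III-1 aff II-2×II-1: Kk|KK
K/III-2 ? II-4×II-3: kk|Kk|KK
⇒ K over [I-1,I-2,II-1,II-2,II-3,II-4,II-5,III-1,III-2]: 385 consistent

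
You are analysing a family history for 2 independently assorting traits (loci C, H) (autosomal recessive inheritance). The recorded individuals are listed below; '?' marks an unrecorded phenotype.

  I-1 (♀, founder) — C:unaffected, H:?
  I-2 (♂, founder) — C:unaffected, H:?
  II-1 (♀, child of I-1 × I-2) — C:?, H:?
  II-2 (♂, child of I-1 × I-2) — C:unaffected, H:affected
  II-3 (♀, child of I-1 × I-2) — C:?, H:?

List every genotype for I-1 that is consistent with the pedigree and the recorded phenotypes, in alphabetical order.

C/I-1 un ·: CC|Cc
C/I-2 un ·: CC|Cc
C/II-1 ? I-1×I-2: CC|Cc|cc
C/II-2 un I-1×I-2: CC|Cc
C/II-3 ? I-1×I-2: CC|Cc|cc
⇒ C over [I-1,I-2,II-1,II-2,II-3]: 35 consistent
H/I-1 ? ·: Hh|hh
H/I-2 ? ·: Hh|hh
H/II-1 ? I-1×I-2: HH|Hh|hh
H/II-2 aff I-1×I-2: hh
H/II-3 ? I-1×I-2: HH|Hh|hh
⇒ H over [I-1,I-2,II-1,II-2,II-3]: 18 consistent

I-1 ∈ {CC Hh, CC hh, Cc Hh, Cc hh}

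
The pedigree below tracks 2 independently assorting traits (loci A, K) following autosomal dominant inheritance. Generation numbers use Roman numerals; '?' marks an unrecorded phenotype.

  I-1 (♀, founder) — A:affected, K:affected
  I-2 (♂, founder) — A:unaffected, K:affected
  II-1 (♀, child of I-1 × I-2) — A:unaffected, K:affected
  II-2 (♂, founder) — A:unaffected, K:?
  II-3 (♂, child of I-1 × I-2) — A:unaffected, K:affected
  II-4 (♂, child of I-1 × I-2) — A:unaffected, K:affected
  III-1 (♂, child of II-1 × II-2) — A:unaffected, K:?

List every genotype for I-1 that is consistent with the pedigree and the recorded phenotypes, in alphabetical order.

A/I-1 aff ·: Aa
A/I-2 un ·: aa
A/II-1 un I-1×I-2: aa
A/II-2 un ·: aa
A/II-3 un I-1×I-2: aa
A/II-4 un I-1×I-2: aa
A/III-1 un II-1×II-2: aa
⇒ A over [I-1,I-2,II-1,II-2,II-3,II-4,III-1]: 1 consistent
K/I-1 aff ·: Kk|KK
K/I-2 aff ·: Kk|KK
K/II-1 aff I-1×I-2: Kk|KK
K/II-2 ? ·: kk|Kk|KK
K/II-3 aff I-1×I-2: Kk|KK
K/II-4 aff I-1×I-2: Kk|KK
K/III-1 ? II-1×II-2: kk|Kk|KK
⇒ K over [I-1,I-2,II-1,II-2,II-3,II-4,III-1]: 136 consistent

I-1 ∈ {Aa KK, Aa Kk}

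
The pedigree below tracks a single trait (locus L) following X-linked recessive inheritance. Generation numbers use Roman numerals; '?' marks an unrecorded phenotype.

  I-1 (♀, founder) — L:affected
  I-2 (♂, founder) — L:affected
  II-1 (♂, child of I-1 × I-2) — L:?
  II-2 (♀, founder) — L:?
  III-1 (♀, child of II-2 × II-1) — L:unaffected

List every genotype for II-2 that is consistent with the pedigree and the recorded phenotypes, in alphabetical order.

II-2 ∈ {X^LX^L, X^LX^l}

L/I-1 aff ·: X^lX^l
L/I-2 aff ·: X^lY
L/II-1 ? I-1×I-2: X^lY
L/II-2 ? ·: X^LX^L|X^LX^l
L/III-1 un II-2×II-1: X^LX^l
⇒ L over [I-1,I-2,II-1,II-2,III-1]: 2 consistent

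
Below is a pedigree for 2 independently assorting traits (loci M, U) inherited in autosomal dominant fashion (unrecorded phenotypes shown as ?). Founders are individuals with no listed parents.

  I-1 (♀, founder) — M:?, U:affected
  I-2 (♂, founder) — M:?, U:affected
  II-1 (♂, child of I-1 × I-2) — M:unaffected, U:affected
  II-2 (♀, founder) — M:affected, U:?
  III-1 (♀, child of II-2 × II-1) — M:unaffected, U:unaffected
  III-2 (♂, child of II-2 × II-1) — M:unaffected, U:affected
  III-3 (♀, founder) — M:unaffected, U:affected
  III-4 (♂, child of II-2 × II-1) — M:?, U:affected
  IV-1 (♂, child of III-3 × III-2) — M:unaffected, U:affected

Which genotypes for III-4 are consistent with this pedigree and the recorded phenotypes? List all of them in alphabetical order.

III-4 ∈ {Mm UU, Mm Uu, mm UU, mm Uu}

M/I-1 ? ·: mm|Mm
M/I-2 ? ·: mm|Mm
M/II-1 un I-1×I-2: mm
M/II-2 aff ·: Mm
M/III-1 un II-2×II-1: mm
M/III-2 un II-2×II-1: mm
M/III-3 un ·: mm
M/III-4 ? II-2×II-1: mm|Mm
M/IV-1 un III-3×III-2: mm
⇒ M over [I-1,I-2,II-1,II-2,III-1,III-2,III-3,III-4,IV-1]: 8 consistent
U/I-1 aff ·: Uu|UU
U/I-2 aff ·: Uu|UU
U/II-1 aff I-1×I-2: Uu
U/II-2 ? ·: uu|Uu
U/III-1 un II-2×II-1: uu
U/III-2 aff II-2×II-1: Uu|UU
U/III-3 aff ·: Uu|UU
U/III-4 aff II-2×II-1: Uu|UU
U/IV-1 aff III-3×III-2: Uu|UU
⇒ U over [I-1,I-2,II-1,II-2,III-1,III-2,III-3,III-4,IV-1]: 54 consistent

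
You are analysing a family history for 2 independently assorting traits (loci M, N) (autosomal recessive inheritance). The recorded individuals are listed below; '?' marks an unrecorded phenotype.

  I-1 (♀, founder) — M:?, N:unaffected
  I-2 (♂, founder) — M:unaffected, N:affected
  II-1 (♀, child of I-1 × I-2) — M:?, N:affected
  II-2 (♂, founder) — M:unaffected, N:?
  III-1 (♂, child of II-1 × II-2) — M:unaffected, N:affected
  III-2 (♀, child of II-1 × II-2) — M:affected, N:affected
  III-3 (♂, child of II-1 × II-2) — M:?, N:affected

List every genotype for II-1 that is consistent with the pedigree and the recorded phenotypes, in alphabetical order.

II-1 ∈ {Mm nn, mm nn}

M/I-1 ? ·: MM|Mm|mm
M/I-2 un ·: MM|Mm
M/II-1 ? I-1×I-2: Mm|mm
M/II-2 un ·: Mm
M/III-1 un II-1×II-2: MM|Mm
M/III-2 aff II-1×II-2: mm
M/III-3 ? II-1×II-2: MM|Mm|mm
⇒ M over [I-1,I-2,II-1,II-2,III-1,III-2,III-3]: 34 consistent
N/I-1 un ·: Nn
N/I-2 aff ·: nn
N/II-1 aff I-1×I-2: nn
N/II-2 ? ·: Nn|nn
N/III-1 aff II-1×II-2: nn
N/III-2 aff II-1×II-2: nn
N/III-3 aff II-1×II-2: nn
⇒ N over [I-1,I-2,II-1,II-2,III-1,III-2,III-3]: 2 consistent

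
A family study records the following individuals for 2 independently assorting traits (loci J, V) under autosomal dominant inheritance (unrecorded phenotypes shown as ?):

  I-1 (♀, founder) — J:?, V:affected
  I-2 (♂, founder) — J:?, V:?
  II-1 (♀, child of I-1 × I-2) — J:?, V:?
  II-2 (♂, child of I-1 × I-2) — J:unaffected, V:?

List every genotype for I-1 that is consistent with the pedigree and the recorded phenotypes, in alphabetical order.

J/I-1 ? ·: jj|Jj
J/I-2 ? ·: jj|Jj
J/II-1 ? I-1×I-2: jj|Jj|JJ
J/II-2 un I-1×I-2: jj
⇒ J over [I-1,I-2,II-1,II-2]: 8 consistent
V/I-1 aff ·: Vv|VV
V/I-2 ? ·: vv|Vv|VV
V/II-1 ? I-1×I-2: vv|Vv|VV
V/II-2 ? I-1×I-2: vv|Vv|VV
⇒ V over [I-1,I-2,II-1,II-2]: 23 consistent

I-1 ∈ {Jj VV, Jj Vv, jj VV, jj Vv}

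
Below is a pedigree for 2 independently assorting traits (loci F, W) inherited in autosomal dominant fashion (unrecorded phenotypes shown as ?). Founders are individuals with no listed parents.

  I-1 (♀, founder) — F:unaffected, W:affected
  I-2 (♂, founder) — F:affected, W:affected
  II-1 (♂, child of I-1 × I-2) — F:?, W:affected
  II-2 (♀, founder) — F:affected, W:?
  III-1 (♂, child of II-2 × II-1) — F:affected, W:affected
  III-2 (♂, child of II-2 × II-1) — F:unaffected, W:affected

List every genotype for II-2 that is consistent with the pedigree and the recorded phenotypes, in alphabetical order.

F/I-1 un ·: ff
F/I-2 aff ·: Ff|FF
F/II-1 ? I-1×I-2: ff|Ff
F/II-2 aff ·: Ff
F/III-1 aff II-2×II-1: Ff|FF
F/III-2 un II-2×II-1: ff
⇒ F over [I-1,I-2,II-1,II-2,III-1,III-2]: 5 consistent
W/I-1 aff ·: Ww|WW
W/I-2 aff ·: Ww|WW
W/II-1 aff I-1×I-2: Ww|WW
W/II-2 ? ·: ww|Ww|WW
W/III-1 aff II-2×II-1: Ww|WW
W/III-2 aff II-2×II-1: Ww|WW
⇒ W over [I-1,I-2,II-1,II-2,III-1,III-2]: 51 consistent

II-2 ∈ {Ff WW, Ff Ww, Ff ww}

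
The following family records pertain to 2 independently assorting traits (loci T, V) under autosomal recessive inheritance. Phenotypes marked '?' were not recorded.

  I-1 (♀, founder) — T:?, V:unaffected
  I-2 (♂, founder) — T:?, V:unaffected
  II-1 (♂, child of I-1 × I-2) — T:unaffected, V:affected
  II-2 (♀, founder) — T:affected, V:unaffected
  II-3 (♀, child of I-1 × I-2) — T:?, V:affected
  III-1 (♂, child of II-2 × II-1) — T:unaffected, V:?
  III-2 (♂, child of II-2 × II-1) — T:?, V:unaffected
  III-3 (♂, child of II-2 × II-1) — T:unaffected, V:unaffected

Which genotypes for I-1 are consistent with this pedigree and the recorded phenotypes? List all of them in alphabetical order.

T/I-1 ? ·: TT|Tt|tt
T/I-2 ? ·: TT|Tt|tt
T/II-1 un I-1×I-2: TT|Tt
T/II-2 aff ·: tt
T/II-3 ? I-1×I-2: TT|Tt|tt
T/III-1 un II-2×II-1: Tt
T/III-2 ? II-2×II-1: Tt|tt
T/III-3 un II-2×II-1: Tt
⇒ T over [I-1,I-2,II-1,II-2,II-3,III-1,III-2,III-3]: 34 consistent
V/I-1 un ·: Vv
V/I-2 un ·: Vv
V/II-1 aff I-1×I-2: vv
V/II-2 un ·: VV|Vv
V/II-3 aff I-1×I-2: vv
V/III-1 ? II-2×II-1: Vv|vv
V/III-2 un II-2×II-1: Vv
V/III-3 un II-2×II-1: Vv
⇒ V over [I-1,I-2,II-1,II-2,II-3,III-1,III-2,III-3]: 3 consistent

I-1 ∈ {TT Vv, Tt Vv, tt Vv}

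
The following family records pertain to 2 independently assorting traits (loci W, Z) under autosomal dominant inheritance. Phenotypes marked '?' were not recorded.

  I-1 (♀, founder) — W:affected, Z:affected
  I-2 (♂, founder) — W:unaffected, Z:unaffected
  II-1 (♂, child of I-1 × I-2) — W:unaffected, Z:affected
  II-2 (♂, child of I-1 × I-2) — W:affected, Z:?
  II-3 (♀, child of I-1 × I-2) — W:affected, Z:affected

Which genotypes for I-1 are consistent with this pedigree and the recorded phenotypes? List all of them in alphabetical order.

W/I-1 aff ·: Ww
W/I-2 un ·: ww
W/II-1 un I-1×I-2: ww
W/II-2 aff I-1×I-2: Ww
W/II-3 aff I-1×I-2: Ww
⇒ W over [I-1,I-2,II-1,II-2,II-3]: 1 consistent
Z/I-1 aff ·: Zz|ZZ
Z/I-2 un ·: zz
Z/II-1 aff I-1×I-2: Zz
Z/II-2 ? I-1×I-2: zz|Zz
Z/II-3 aff I-1×I-2: Zz
⇒ Z over [I-1,I-2,II-1,II-2,II-3]: 3 consistent

I-1 ∈ {Ww ZZ, Ww Zz}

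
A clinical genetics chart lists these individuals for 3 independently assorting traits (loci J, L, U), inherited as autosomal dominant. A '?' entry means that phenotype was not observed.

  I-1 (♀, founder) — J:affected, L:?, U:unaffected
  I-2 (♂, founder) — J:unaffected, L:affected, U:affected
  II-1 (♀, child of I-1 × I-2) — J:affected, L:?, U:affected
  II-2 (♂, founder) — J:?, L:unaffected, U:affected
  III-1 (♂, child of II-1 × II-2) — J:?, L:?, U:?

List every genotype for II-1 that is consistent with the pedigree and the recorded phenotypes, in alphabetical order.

J/I-1 aff ·: Jj|JJ
J/I-2 un ·: jj
J/II-1 aff I-1×I-2: Jj
J/II-2 ? ·: jj|Jj|JJ
J/III-1 ? II-1×II-2: jj|Jj|JJ
⇒ J over [I-1,I-2,II-1,II-2,III-1]: 14 consistent
L/I-1 ? ·: ll|Ll|LL
L/I-2 aff ·: Ll|LL
L/II-1 ? I-1×I-2: ll|Ll|LL
L/II-2 un ·: ll
L/III-1 ? II-1×II-2: ll|Ll
⇒ L over [I-1,I-2,II-1,II-2,III-1]: 16 consistent
U/I-1 un ·: uu
U/I-2 aff ·: Uu|UU
U/II-1 aff I-1×I-2: Uu
U/II-2 aff ·: Uu|UU
U/III-1 ? II-1×II-2: uu|Uu|UU
⇒ U over [I-1,I-2,II-1,II-2,III-1]: 10 consistent

II-1 ∈ {Jj LL Uu, Jj Ll Uu, Jj ll Uu}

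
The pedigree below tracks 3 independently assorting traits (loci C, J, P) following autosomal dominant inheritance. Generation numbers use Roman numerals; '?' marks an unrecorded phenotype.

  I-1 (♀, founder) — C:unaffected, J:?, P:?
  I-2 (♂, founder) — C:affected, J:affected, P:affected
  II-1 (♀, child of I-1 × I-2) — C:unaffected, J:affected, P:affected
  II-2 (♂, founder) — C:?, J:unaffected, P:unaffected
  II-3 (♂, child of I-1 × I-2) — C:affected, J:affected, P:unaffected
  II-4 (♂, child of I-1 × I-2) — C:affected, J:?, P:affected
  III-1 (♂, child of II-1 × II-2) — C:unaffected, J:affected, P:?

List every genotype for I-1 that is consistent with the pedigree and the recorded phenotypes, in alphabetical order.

C/I-1 un ·: cc
C/I-2 aff ·: Cc
C/II-1 un I-1×I-2: cc
C/II-2 ? ·: cc|Cc
C/II-3 aff I-1×I-2: Cc
C/II-4 aff I-1×I-2: Cc
C/III-1 un II-1×II-2: cc
⇒ C over [I-1,I-2,II-1,II-2,II-3,II-4,III-1]: 2 consistent
J/I-1 ? ·: jj|Jj|JJ
J/I-2 aff ·: Jj|JJ
J/II-1 aff I-1×I-2: Jj|JJ
J/II-2 un ·: jj
J/II-3 aff I-1×I-2: Jj|JJ
J/II-4 ? I-1×I-2: jj|Jj|JJ
J/III-1 aff II-1×II-2: Jj
⇒ J over [I-1,I-2,II-1,II-2,II-3,II-4,III-1]: 32 consistent
P/I-1 ? ·: pp|Pp
P/I-2 aff ·: Pp
P/II-1 aff I-1×I-2: Pp|PP
P/II-2 un ·: pp
P/II-3 un I-1×I-2: pp
P/II-4 aff I-1×I-2: Pp|PP
P/III-1 ? II-1×II-2: pp|Pp
⇒ P over [I-1,I-2,II-1,II-2,II-3,II-4,III-1]: 8 consistent

I-1 ∈ {cc JJ Pp, cc JJ pp, cc Jj Pp, cc Jj pp, cc jj Pp, cc jj pp}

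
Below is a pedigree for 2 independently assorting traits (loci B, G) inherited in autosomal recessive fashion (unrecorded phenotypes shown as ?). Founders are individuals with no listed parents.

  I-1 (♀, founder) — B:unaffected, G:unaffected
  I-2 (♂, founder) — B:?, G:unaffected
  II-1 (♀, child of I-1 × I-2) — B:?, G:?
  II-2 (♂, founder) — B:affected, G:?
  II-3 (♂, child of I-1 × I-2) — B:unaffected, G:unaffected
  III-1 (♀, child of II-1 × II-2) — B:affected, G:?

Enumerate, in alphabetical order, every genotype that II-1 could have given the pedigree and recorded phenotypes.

B/I-1 un ·: BB|Bb
B/I-2 ? ·: BB|Bb|bb
B/II-1 ? I-1×I-2: Bb|bb
B/II-2 aff ·: bb
B/II-3 un I-1×I-2: BB|Bb
B/III-1 aff II-1×II-2: bb
⇒ B over [I-1,I-2,II-1,II-2,II-3,III-1]: 11 consistent
G/I-1 un ·: GG|Gg
G/I-2 un ·: GG|Gg
G/II-1 ? I-1×I-2: GG|Gg|gg
G/II-2 ? ·: GG|Gg|gg
G/II-3 un I-1×I-2: GG|Gg
G/III-1 ? II-1×II-2: GG|Gg|gg
⇒ G over [I-1,I-2,II-1,II-2,II-3,III-1]: 78 consistent

II-1 ∈ {Bb GG, Bb Gg, Bb gg, bb GG, bb Gg, bb gg}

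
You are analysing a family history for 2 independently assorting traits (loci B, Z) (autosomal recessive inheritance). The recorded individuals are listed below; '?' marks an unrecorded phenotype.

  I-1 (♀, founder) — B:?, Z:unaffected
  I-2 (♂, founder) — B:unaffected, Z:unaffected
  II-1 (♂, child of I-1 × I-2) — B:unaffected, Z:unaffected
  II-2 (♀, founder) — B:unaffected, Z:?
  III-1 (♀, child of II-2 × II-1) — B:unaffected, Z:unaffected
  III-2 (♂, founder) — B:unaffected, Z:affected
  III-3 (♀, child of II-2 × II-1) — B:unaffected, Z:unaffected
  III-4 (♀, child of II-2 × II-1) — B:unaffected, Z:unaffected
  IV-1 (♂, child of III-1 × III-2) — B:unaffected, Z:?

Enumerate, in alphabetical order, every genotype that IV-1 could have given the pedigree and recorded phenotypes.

B/I-1 ? ·: BB|Bb|bb
B/I-2 un ·: BB|Bb
B/II-1 un I-1×I-2: BB|Bb
B/II-2 un ·: BB|Bb
B/III-1 un II-2×II-1: BB|Bb
B/III-2 un ·: BB|Bb
B/III-3 un II-2×II-1: BB|Bb
B/III-4 un II-2×II-1: BB|Bb
B/IV-1 un III-1×III-2: BB|Bb
⇒ B over [I-1,I-2,II-1,II-2,III-1,III-2,III-3,III-4,IV-1]: 404 consistent
Z/I-1 un ·: ZZ|Zz
Z/I-2 un ·: ZZ|Zz
Z/II-1 un I-1×I-2: ZZ|Zz
Z/II-2 ? ·: ZZ|Zz|zz
Z/III-1 un II-2×II-1: ZZ|Zz
Z/III-2 aff ·: zz
Z/III-3 un II-2×II-1: ZZ|Zz
Z/III-4 un II-2×II-1: ZZ|Zz
Z/IV-1 ? III-1×III-2: Zz|zz
⇒ Z over [I-1,I-2,II-1,II-2,III-1,III-2,III-3,III-4,IV-1]: 138 consistent

IV-1 ∈ {BB Zz, BB zz, Bb Zz, Bb zz}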